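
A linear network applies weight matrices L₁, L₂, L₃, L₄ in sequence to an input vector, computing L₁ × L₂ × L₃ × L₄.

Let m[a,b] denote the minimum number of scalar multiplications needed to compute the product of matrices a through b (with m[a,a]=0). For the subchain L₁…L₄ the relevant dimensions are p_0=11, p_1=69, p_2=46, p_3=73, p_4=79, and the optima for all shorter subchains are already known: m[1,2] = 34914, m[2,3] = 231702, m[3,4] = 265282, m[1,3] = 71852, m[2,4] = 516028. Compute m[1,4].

135289

m[1,4] = min over k∈[1,3] of m[1,k]+m[k+1,4]+p_{0}·p_k·p_{4}.
k=1: 0 + 516028 + 11·69·79 = 575989; k=2: 34914 + 265282 + 11·46·79 = 340170; k=3: 71852 + 0 + 11·73·79 = 135289.
Minimum: 135289 at k=3.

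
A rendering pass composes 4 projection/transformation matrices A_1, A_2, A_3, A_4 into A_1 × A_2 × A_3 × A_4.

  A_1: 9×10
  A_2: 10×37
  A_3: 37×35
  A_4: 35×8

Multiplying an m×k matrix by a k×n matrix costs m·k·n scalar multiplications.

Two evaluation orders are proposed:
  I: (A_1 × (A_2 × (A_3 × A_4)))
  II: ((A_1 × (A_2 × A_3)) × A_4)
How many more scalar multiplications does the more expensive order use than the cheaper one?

4580

Order I = (A_1 × (A_2 × (A_3 × A_4))): (A_3 × A_4): 37×35 by 35×8 → 37×8, cost 37·35·8 = 10360; (A_2 × (A_3 × A_4)): 10×37 by 37×8 → 10×8, cost 10·37·8 = 2960; cumulative 13320; (A_1 × (A_2 × (A_3 × A_4))): 9×10 by 10×8 → 9×8, cost 9·10·8 = 720; cumulative 14040. Total 14040.
Order II = ((A_1 × (A_2 × A_3)) × A_4): (A_2 × A_3): 10×37 by 37×35 → 10×35, cost 10·37·35 = 12950; (A_1 × (A_2 × A_3)): 9×10 by 10×35 → 9×35, cost 9·10·35 = 3150; cumulative 16100; ((A_1 × (A_2 × A_3)) × A_4): 9×35 by 35×8 → 9×8, cost 9·35·8 = 2520; cumulative 18620. Total 18620.
Difference: |14040 − 18620| = 4580.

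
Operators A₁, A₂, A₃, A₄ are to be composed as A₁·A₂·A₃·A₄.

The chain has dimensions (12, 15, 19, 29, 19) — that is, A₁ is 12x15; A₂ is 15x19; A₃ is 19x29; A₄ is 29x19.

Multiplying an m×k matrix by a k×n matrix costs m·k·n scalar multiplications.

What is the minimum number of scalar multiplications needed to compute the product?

16644

Adjacent pairs: A₁A₂ = 12·15·19 = 3420; A₂A₃ = 15·19·29 = 8265; A₃A₄ = 19·29·19 = 10469.
Length 3: A₁..A₃: k=1: 0+8265+12·15·29=13485; k=2: 3420+0+12·19·29=10032 → min 10032 | A₂..A₄: k=2: 0+10469+15·19·19=15884; k=3: 8265+0+15·29·19=16530 → min 15884.
Length 4: A₁..A₄: k=1: 0+15884+12·15·19=19304; k=2: 3420+10469+12·19·19=18221; k=3: 10032+0+12·29·19=16644 → min 16644.
Optimal order: (((A₁·A₂)·A₃)·A₄) with cost 16644.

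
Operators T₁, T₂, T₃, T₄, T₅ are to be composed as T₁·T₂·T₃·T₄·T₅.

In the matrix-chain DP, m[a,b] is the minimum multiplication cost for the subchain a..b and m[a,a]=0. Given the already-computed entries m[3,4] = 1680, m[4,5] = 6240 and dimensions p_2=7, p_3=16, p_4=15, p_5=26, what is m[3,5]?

4410

m[3,5] = min over k∈[3,4] of m[3,k]+m[k+1,5]+p_{2}·p_k·p_{5}.
k=3: 0 + 6240 + 7·16·26 = 9152; k=4: 1680 + 0 + 7·15·26 = 4410.
Minimum: 4410 at k=4.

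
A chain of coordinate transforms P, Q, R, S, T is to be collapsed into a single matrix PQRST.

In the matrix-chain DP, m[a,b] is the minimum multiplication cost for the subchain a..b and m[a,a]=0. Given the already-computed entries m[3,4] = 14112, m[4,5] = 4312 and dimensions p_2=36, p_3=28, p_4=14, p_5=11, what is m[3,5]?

m[3,5] = min over k∈[3,4] of m[3,k]+m[k+1,5]+p_{2}·p_k·p_{5}.
k=3: 0 + 4312 + 36·28·11 = 15400; k=4: 14112 + 0 + 36·14·11 = 19656.
Minimum: 15400 at k=3.

15400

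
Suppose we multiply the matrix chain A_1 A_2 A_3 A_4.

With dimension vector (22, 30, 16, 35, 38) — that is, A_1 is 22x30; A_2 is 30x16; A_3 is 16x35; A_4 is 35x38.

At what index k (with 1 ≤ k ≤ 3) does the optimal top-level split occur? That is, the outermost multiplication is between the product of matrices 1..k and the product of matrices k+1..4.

2

Adjacent pairs: A_1A_2 = 22·30·16 = 10560; A_2A_3 = 30·16·35 = 16800; A_3A_4 = 16·35·38 = 21280.
Length 3: A_1..A_3: k=1: 0+16800+22·30·35=39900; k=2: 10560+0+22·16·35=22880 → min 22880 | A_2..A_4: k=2: 0+21280+30·16·38=39520; k=3: 16800+0+30·35·38=56700 → min 39520.
Top-level splits: k=1: (A_1..A_1)·(A_2..A_4) → 0+39520+22·30·38 = 64600; k=2: (A_1..A_2)·(A_3..A_4) → 10560+21280+22·16·38 = 45216; k=3: (A_1..A_3)·(A_4..A_4) → 22880+0+22·35·38 = 52140.
Best split is after A_2, i.e. k = 2.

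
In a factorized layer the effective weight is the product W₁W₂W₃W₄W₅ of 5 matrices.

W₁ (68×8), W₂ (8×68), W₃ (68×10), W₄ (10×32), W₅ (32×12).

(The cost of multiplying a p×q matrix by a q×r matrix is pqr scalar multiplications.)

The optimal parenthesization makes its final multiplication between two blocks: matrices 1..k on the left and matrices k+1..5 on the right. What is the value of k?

Adjacent pairs: W₁W₂ = 68·8·68 = 36992; W₂W₃ = 8·68·10 = 5440; W₃W₄ = 68·10·32 = 21760; W₄W₅ = 10·32·12 = 3840.
Length 3: W₁..W₃: k=1: 0+5440+68·8·10=10880; k=2: 36992+0+68·68·10=83232 → min 10880 | W₂..W₄: k=2: 0+21760+8·68·32=39168; k=3: 5440+0+8·10·32=8000 → min 8000 | W₃..W₅: k=3: 0+3840+68·10·12=12000; k=4: 21760+0+68·32·12=47872 → min 12000.
Length 4: W₁..W₄: k=1: 0+8000+68·8·32=25408; k=2: 36992+21760+68·68·32=206720; k=3: 10880+0+68·10·32=32640 → min 25408 | W₂..W₅: k=2: 0+12000+8·68·12=18528; k=3: 5440+3840+8·10·12=10240; k=4: 8000+0+8·32·12=11072 → min 10240.
Top-level splits: k=1: (W₁..W₁)·(W₂..W₅) → 0+10240+68·8·12 = 16768; k=2: (W₁..W₂)·(W₃..W₅) → 36992+12000+68·68·12 = 104480; k=3: (W₁..W₃)·(W₄..W₅) → 10880+3840+68·10·12 = 22880; k=4: (W₁..W₄)·(W₅..W₅) → 25408+0+68·32·12 = 51520.
Best split is after W₁, i.e. k = 1.

1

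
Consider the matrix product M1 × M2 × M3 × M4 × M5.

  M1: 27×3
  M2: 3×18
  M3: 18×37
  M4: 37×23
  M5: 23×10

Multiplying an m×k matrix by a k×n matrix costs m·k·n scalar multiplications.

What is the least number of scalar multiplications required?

6051

Adjacent pairs: M1M2 = 27·3·18 = 1458; M2M3 = 3·18·37 = 1998; M3M4 = 18·37·23 = 15318; M4M5 = 37·23·10 = 8510.
Length 3: M1..M3: k=1: 0+1998+27·3·37=4995; k=2: 1458+0+27·18·37=19440 → min 4995 | M2..M4: k=2: 0+15318+3·18·23=16560; k=3: 1998+0+3·37·23=4551 → min 4551 | M3..M5: k=3: 0+8510+18·37·10=15170; k=4: 15318+0+18·23·10=19458 → min 15170.
Length 4: M1..M4: k=1: 0+4551+27·3·23=6414; k=2: 1458+15318+27·18·23=27954; k=3: 4995+0+27·37·23=27972 → min 6414 | M2..M5: k=2: 0+15170+3·18·10=15710; k=3: 1998+8510+3·37·10=11618; k=4: 4551+0+3·23·10=5241 → min 5241.
Length 5: M1..M5: k=1: 0+5241+27·3·10=6051; k=2: 1458+15170+27·18·10=21488; k=3: 4995+8510+27·37·10=23495; k=4: 6414+0+27·23·10=12624 → min 6051.
Optimal order: (M1 × (((M2 × M3) × M4) × M5)) with cost 6051.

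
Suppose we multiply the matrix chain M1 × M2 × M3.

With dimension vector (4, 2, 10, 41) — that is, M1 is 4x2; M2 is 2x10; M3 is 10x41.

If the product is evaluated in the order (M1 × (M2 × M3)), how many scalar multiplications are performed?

(M2 × M3): 2×10 by 10×41 → 2×41, cost 2·10·41 = 820
(M1 × (M2 × M3)): 4×2 by 2×41 → 4×41, cost 4·2·41 = 328; cumulative 1148
Total: 1148 scalar multiplications.

1148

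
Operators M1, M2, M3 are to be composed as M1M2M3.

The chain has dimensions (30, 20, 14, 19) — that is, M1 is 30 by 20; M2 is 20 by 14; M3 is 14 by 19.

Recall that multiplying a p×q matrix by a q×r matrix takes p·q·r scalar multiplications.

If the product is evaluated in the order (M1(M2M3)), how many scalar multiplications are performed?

16720

(M2M3): 20×14 by 14×19 → 20×19, cost 20·14·19 = 5320
(M1(M2M3)): 30×20 by 20×19 → 30×19, cost 30·20·19 = 11400; cumulative 16720
Total: 16720 scalar multiplications.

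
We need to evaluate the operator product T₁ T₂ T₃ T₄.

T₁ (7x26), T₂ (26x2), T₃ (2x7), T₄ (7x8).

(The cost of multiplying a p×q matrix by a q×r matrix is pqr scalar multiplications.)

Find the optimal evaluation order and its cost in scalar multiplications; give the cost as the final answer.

588

Adjacent pairs: T₁T₂ = 7·26·2 = 364; T₂T₃ = 26·2·7 = 364; T₃T₄ = 2·7·8 = 112.
Length 3: T₁..T₃: k=1: 0+364+7·26·7=1638; k=2: 364+0+7·2·7=462 → min 462 | T₂..T₄: k=2: 0+112+26·2·8=528; k=3: 364+0+26·7·8=1820 → min 528.
Length 4: T₁..T₄: k=1: 0+528+7·26·8=1984; k=2: 364+112+7·2·8=588; k=3: 462+0+7·7·8=854 → min 588.
Optimal parenthesization: ((T₁ T₂) (T₃ T₄)) with cost 588.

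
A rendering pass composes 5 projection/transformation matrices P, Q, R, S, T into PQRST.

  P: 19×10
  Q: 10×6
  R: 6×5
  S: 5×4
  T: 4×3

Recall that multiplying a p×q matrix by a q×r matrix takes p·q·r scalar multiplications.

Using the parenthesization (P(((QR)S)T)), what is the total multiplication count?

(QR): 10×6 by 6×5 → 10×5, cost 10·6·5 = 300
((QR)S): 10×5 by 5×4 → 10×4, cost 10·5·4 = 200; cumulative 500
(((QR)S)T): 10×4 by 4×3 → 10×3, cost 10·4·3 = 120; cumulative 620
(P(((QR)S)T)): 19×10 by 10×3 → 19×3, cost 19·10·3 = 570; cumulative 1190
Total: 1190 scalar multiplications.

1190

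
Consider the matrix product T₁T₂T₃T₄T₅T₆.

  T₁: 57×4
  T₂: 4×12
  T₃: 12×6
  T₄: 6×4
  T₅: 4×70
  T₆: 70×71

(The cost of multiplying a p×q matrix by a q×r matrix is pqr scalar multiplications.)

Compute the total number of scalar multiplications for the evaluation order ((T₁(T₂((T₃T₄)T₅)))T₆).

306258

(T₃T₄): 12×6 by 6×4 → 12×4, cost 12·6·4 = 288
((T₃T₄)T₅): 12×4 by 4×70 → 12×70, cost 12·4·70 = 3360; cumulative 3648
(T₂((T₃T₄)T₅)): 4×12 by 12×70 → 4×70, cost 4·12·70 = 3360; cumulative 7008
(T₁(T₂((T₃T₄)T₅))): 57×4 by 4×70 → 57×70, cost 57·4·70 = 15960; cumulative 22968
((T₁(T₂((T₃T₄)T₅)))T₆): 57×70 by 70×71 → 57×71, cost 57·70·71 = 283290; cumulative 306258
Total: 306258 scalar multiplications.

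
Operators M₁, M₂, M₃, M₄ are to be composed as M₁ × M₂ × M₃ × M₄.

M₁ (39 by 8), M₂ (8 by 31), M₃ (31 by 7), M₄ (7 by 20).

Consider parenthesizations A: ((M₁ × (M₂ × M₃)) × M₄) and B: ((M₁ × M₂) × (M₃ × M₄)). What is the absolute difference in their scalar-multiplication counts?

28812

Order A = ((M₁ × (M₂ × M₃)) × M₄): (M₂ × M₃): 8×31 by 31×7 → 8×7, cost 8·31·7 = 1736; (M₁ × (M₂ × M₃)): 39×8 by 8×7 → 39×7, cost 39·8·7 = 2184; cumulative 3920; ((M₁ × (M₂ × M₃)) × M₄): 39×7 by 7×20 → 39×20, cost 39·7·20 = 5460; cumulative 9380. Total 9380.
Order B = ((M₁ × M₂) × (M₃ × M₄)): (M₁ × M₂): 39×8 by 8×31 → 39×31, cost 39·8·31 = 9672; (M₃ × M₄): 31×7 by 7×20 → 31×20, cost 31·7·20 = 4340; ((M₁ × M₂) × (M₃ × M₄)): 39×31 by 31×20 → 39×20, cost 39·31·20 = 24180; cumulative 38192. Total 38192.
Difference: |9380 − 38192| = 28812.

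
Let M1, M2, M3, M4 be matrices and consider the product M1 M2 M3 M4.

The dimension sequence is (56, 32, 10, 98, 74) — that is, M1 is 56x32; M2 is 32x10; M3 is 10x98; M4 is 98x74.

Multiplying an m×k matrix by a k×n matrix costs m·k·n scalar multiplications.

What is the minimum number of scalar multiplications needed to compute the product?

131880

Adjacent pairs: M1M2 = 56·32·10 = 17920; M2M3 = 32·10·98 = 31360; M3M4 = 10·98·74 = 72520.
Length 3: M1..M3: k=1: 0+31360+56·32·98=206976; k=2: 17920+0+56·10·98=72800 → min 72800 | M2..M4: k=2: 0+72520+32·10·74=96200; k=3: 31360+0+32·98·74=263424 → min 96200.
Length 4: M1..M4: k=1: 0+96200+56·32·74=228808; k=2: 17920+72520+56·10·74=131880; k=3: 72800+0+56·98·74=478912 → min 131880.
Optimal order: ((M1 M2) (M3 M4)) with cost 131880.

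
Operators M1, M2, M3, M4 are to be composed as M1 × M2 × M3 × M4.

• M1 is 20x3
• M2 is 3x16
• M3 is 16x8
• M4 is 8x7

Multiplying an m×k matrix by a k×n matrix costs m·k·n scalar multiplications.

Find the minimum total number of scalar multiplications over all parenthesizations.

Adjacent pairs: M1M2 = 20·3·16 = 960; M2M3 = 3·16·8 = 384; M3M4 = 16·8·7 = 896.
Length 3: M1..M3: k=1: 0+384+20·3·8=864; k=2: 960+0+20·16·8=3520 → min 864 | M2..M4: k=2: 0+896+3·16·7=1232; k=3: 384+0+3·8·7=552 → min 552.
Length 4: M1..M4: k=1: 0+552+20·3·7=972; k=2: 960+896+20·16·7=4096; k=3: 864+0+20·8·7=1984 → min 972.
Optimal order: (M1 × ((M2 × M3) × M4)) with cost 972.

972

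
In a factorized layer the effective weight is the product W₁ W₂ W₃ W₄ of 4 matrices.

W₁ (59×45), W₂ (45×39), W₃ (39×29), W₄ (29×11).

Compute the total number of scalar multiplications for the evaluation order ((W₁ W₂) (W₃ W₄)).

(W₁ W₂): 59×45 by 45×39 → 59×39, cost 59·45·39 = 103545
(W₃ W₄): 39×29 by 29×11 → 39×11, cost 39·29·11 = 12441
((W₁ W₂) (W₃ W₄)): 59×39 by 39×11 → 59×11, cost 59·39·11 = 25311; cumulative 141297
Total: 141297 scalar multiplications.

141297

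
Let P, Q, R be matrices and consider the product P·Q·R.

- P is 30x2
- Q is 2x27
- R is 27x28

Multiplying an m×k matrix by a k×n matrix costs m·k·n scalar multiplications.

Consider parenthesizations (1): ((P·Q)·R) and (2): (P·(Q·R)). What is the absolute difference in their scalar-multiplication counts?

Order (1) = ((P·Q)·R): (P·Q): 30×2 by 2×27 → 30×27, cost 30·2·27 = 1620; ((P·Q)·R): 30×27 by 27×28 → 30×28, cost 30·27·28 = 22680; cumulative 24300. Total 24300.
Order (2) = (P·(Q·R)): (Q·R): 2×27 by 27×28 → 2×28, cost 2·27·28 = 1512; (P·(Q·R)): 30×2 by 2×28 → 30×28, cost 30·2·28 = 1680; cumulative 3192. Total 3192.
Difference: |24300 − 3192| = 21108.

21108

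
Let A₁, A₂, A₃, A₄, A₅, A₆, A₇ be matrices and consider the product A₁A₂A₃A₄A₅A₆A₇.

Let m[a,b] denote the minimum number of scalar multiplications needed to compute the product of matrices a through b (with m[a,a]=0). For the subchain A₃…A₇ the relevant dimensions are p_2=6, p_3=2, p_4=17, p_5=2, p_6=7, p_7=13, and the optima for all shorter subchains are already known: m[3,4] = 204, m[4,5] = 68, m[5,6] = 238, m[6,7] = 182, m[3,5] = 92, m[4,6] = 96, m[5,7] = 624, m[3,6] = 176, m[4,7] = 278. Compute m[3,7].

m[3,7] = min over k∈[3,6] of m[3,k]+m[k+1,7]+p_{2}·p_k·p_{7}.
k=3: 0 + 278 + 6·2·13 = 434; k=4: 204 + 624 + 6·17·13 = 2154; k=5: 92 + 182 + 6·2·13 = 430; k=6: 176 + 0 + 6·7·13 = 722.
Minimum: 430 at k=5.

430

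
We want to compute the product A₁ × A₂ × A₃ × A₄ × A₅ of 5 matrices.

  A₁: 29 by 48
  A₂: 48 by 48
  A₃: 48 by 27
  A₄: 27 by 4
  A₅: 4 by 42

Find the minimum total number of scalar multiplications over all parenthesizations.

Adjacent pairs: A₁A₂ = 29·48·48 = 66816; A₂A₃ = 48·48·27 = 62208; A₃A₄ = 48·27·4 = 5184; A₄A₅ = 27·4·42 = 4536.
Length 3: A₁..A₃: k=1: 0+62208+29·48·27=99792; k=2: 66816+0+29·48·27=104400 → min 99792 | A₂..A₄: k=2: 0+5184+48·48·4=14400; k=3: 62208+0+48·27·4=67392 → min 14400 | A₃..A₅: k=3: 0+4536+48·27·42=58968; k=4: 5184+0+48·4·42=13248 → min 13248.
Length 4: A₁..A₄: k=1: 0+14400+29·48·4=19968; k=2: 66816+5184+29·48·4=77568; k=3: 99792+0+29·27·4=102924 → min 19968 | A₂..A₅: k=2: 0+13248+48·48·42=110016; k=3: 62208+4536+48·27·42=121176; k=4: 14400+0+48·4·42=22464 → min 22464.
Length 5: A₁..A₅: k=1: 0+22464+29·48·42=80928; k=2: 66816+13248+29·48·42=138528; k=3: 99792+4536+29·27·42=137214; k=4: 19968+0+29·4·42=24840 → min 24840.
Optimal order: ((A₁ × (A₂ × (A₃ × A₄))) × A₅) with cost 24840.

24840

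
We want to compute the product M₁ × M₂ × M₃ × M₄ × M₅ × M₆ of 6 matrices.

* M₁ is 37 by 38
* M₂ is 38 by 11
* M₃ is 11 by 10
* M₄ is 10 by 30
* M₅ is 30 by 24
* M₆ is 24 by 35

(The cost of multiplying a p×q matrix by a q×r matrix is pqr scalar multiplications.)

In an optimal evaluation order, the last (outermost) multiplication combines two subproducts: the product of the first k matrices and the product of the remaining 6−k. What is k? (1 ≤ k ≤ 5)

Adjacent pairs: M₁M₂ = 37·38·11 = 15466; M₂M₃ = 38·11·10 = 4180; M₃M₄ = 11·10·30 = 3300; M₄M₅ = 10·30·24 = 7200; M₅M₆ = 30·24·35 = 25200.
Length 3: M₁..M₃: k=1: 0+4180+37·38·10=18240; k=2: 15466+0+37·11·10=19536 → min 18240 | M₂..M₄: k=2: 0+3300+38·11·30=15840; k=3: 4180+0+38·10·30=15580 → min 15580 | M₃..M₅: k=3: 0+7200+11·10·24=9840; k=4: 3300+0+11·30·24=11220 → min 9840 | M₄..M₆: k=4: 0+25200+10·30·35=35700; k=5: 7200+0+10·24·35=15600 → min 15600.
Length 4: M₁..M₄: k=1: 0+15580+37·38·30=57760; k=2: 15466+3300+37·11·30=30976; k=3: 18240+0+37·10·30=29340 → min 29340 | M₂..M₅: k=2: 0+9840+38·11·24=19872; k=3: 4180+7200+38·10·24=20500; k=4: 15580+0+38·30·24=42940 → min 19872 | M₃..M₆: k=3: 0+15600+11·10·35=19450; k=4: 3300+25200+11·30·35=40050; k=5: 9840+0+11·24·35=19080 → min 19080.
Length 5: M₁..M₅: k=1: 0+19872+37·38·24=53616; k=2: 15466+9840+37·11·24=35074; k=3: 18240+7200+37·10·24=34320; k=4: 29340+0+37·30·24=55980 → min 34320 | M₂..M₆: k=2: 0+19080+38·11·35=33710; k=3: 4180+15600+38·10·35=33080; k=4: 15580+25200+38·30·35=80680; k=5: 19872+0+38·24·35=51792 → min 33080.
Top-level splits: k=1: (M₁..M₁)·(M₂..M₆) → 0+33080+37·38·35 = 82290; k=2: (M₁..M₂)·(M₃..M₆) → 15466+19080+37·11·35 = 48791; k=3: (M₁..M₃)·(M₄..M₆) → 18240+15600+37·10·35 = 46790; k=4: (M₁..M₄)·(M₅..M₆) → 29340+25200+37·30·35 = 93390; k=5: (M₁..M₅)·(M₆..M₆) → 34320+0+37·24·35 = 65400.
Best split is after M₃, i.e. k = 3.

3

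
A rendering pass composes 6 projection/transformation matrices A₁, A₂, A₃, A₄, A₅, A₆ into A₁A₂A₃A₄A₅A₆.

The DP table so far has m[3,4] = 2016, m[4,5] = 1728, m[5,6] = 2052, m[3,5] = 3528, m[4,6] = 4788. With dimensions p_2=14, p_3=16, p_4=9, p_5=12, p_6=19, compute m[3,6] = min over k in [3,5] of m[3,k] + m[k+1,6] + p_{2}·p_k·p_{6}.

6462

m[3,6] = min over k∈[3,5] of m[3,k]+m[k+1,6]+p_{2}·p_k·p_{6}.
k=3: 0 + 4788 + 14·16·19 = 9044; k=4: 2016 + 2052 + 14·9·19 = 6462; k=5: 3528 + 0 + 14·12·19 = 6720.
Minimum: 6462 at k=4.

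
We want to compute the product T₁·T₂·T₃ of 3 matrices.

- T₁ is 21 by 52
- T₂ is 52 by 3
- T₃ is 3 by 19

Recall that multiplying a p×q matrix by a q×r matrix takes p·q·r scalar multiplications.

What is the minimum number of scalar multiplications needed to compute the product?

4473

Order (T₁·(T₂·T₃)): (T₂·T₃): 52×3 by 3×19 → 52×19, cost 52·3·19 = 2964; (T₁·(T₂·T₃)): 21×52 by 52×19 → 21×19, cost 21·52·19 = 20748; cumulative 23712. Total 23712.
Order ((T₁·T₂)·T₃): (T₁·T₂): 21×52 by 52×3 → 21×3, cost 21·52·3 = 3276; ((T₁·T₂)·T₃): 21×3 by 3×19 → 21×19, cost 21·3·19 = 1197; cumulative 4473. Total 4473.
Minimum: 4473.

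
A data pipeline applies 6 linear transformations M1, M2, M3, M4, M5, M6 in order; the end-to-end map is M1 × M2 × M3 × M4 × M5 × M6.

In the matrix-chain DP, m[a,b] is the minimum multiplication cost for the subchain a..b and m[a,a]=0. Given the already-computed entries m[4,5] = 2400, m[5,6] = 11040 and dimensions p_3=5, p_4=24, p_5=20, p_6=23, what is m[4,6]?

4700

m[4,6] = min over k∈[4,5] of m[4,k]+m[k+1,6]+p_{3}·p_k·p_{6}.
k=4: 0 + 11040 + 5·24·23 = 13800; k=5: 2400 + 0 + 5·20·23 = 4700.
Minimum: 4700 at k=5.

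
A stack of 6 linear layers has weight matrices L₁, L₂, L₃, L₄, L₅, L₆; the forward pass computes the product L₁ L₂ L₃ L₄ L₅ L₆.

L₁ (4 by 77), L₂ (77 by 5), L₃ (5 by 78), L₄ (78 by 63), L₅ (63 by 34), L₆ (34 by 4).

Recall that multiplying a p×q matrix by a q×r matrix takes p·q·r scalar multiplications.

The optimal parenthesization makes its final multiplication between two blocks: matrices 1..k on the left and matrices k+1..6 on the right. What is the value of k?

2

Adjacent pairs: L₁L₂ = 4·77·5 = 1540; L₂L₃ = 77·5·78 = 30030; L₃L₄ = 5·78·63 = 24570; L₄L₅ = 78·63·34 = 167076; L₅L₆ = 63·34·4 = 8568.
Length 3: L₁..L₃: k=1: 0+30030+4·77·78=54054; k=2: 1540+0+4·5·78=3100 → min 3100 | L₂..L₄: k=2: 0+24570+77·5·63=48825; k=3: 30030+0+77·78·63=408408 → min 48825 | L₃..L₅: k=3: 0+167076+5·78·34=180336; k=4: 24570+0+5·63·34=35280 → min 35280 | L₄..L₆: k=4: 0+8568+78·63·4=28224; k=5: 167076+0+78·34·4=177684 → min 28224.
Length 4: L₁..L₄: k=1: 0+48825+4·77·63=68229; k=2: 1540+24570+4·5·63=27370; k=3: 3100+0+4·78·63=22756 → min 22756 | L₂..L₅: k=2: 0+35280+77·5·34=48370; k=3: 30030+167076+77·78·34=401310; k=4: 48825+0+77·63·34=213759 → min 48370 | L₃..L₆: k=3: 0+28224+5·78·4=29784; k=4: 24570+8568+5·63·4=34398; k=5: 35280+0+5·34·4=35960 → min 29784.
Length 5: L₁..L₅: k=1: 0+48370+4·77·34=58842; k=2: 1540+35280+4·5·34=37500; k=3: 3100+167076+4·78·34=180784; k=4: 22756+0+4·63·34=31324 → min 31324 | L₂..L₆: k=2: 0+29784+77·5·4=31324; k=3: 30030+28224+77·78·4=82278; k=4: 48825+8568+77·63·4=76797; k=5: 48370+0+77·34·4=58842 → min 31324.
Top-level splits: k=1: (L₁..L₁)·(L₂..L₆) → 0+31324+4·77·4 = 32556; k=2: (L₁..L₂)·(L₃..L₆) → 1540+29784+4·5·4 = 31404; k=3: (L₁..L₃)·(L₄..L₆) → 3100+28224+4·78·4 = 32572; k=4: (L₁..L₄)·(L₅..L₆) → 22756+8568+4·63·4 = 32332; k=5: (L₁..L₅)·(L₆..L₆) → 31324+0+4·34·4 = 31868.
Best split is after L₂, i.e. k = 2.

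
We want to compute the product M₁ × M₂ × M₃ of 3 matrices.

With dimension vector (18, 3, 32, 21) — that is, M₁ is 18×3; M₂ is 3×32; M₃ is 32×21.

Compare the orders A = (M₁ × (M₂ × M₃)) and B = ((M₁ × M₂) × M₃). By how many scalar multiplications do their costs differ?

Order A = (M₁ × (M₂ × M₃)): (M₂ × M₃): 3×32 by 32×21 → 3×21, cost 3·32·21 = 2016; (M₁ × (M₂ × M₃)): 18×3 by 3×21 → 18×21, cost 18·3·21 = 1134; cumulative 3150. Total 3150.
Order B = ((M₁ × M₂) × M₃): (M₁ × M₂): 18×3 by 3×32 → 18×32, cost 18·3·32 = 1728; ((M₁ × M₂) × M₃): 18×32 by 32×21 → 18×21, cost 18·32·21 = 12096; cumulative 13824. Total 13824.
Difference: |3150 − 13824| = 10674.

10674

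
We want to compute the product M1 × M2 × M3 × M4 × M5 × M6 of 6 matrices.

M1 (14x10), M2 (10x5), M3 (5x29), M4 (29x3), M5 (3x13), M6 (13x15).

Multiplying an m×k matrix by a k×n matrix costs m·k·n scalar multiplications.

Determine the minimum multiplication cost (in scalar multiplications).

2220

Adjacent pairs: M1M2 = 14·10·5 = 700; M2M3 = 10·5·29 = 1450; M3M4 = 5·29·3 = 435; M4M5 = 29·3·13 = 1131; M5M6 = 3·13·15 = 585.
Length 3: M1..M3: k=1: 0+1450+14·10·29=5510; k=2: 700+0+14·5·29=2730 → min 2730 | M2..M4: k=2: 0+435+10·5·3=585; k=3: 1450+0+10·29·3=2320 → min 585 | M3..M5: k=3: 0+1131+5·29·13=3016; k=4: 435+0+5·3·13=630 → min 630 | M4..M6: k=4: 0+585+29·3·15=1890; k=5: 1131+0+29·13·15=6786 → min 1890.
Length 4: M1..M4: k=1: 0+585+14·10·3=1005; k=2: 700+435+14·5·3=1345; k=3: 2730+0+14·29·3=3948 → min 1005 | M2..M5: k=2: 0+630+10·5·13=1280; k=3: 1450+1131+10·29·13=6351; k=4: 585+0+10·3·13=975 → min 975 | M3..M6: k=3: 0+1890+5·29·15=4065; k=4: 435+585+5·3·15=1245; k=5: 630+0+5·13·15=1605 → min 1245.
Length 5: M1..M5: k=1: 0+975+14·10·13=2795; k=2: 700+630+14·5·13=2240; k=3: 2730+1131+14·29·13=9139; k=4: 1005+0+14·3·13=1551 → min 1551 | M2..M6: k=2: 0+1245+10·5·15=1995; k=3: 1450+1890+10·29·15=7690; k=4: 585+585+10·3·15=1620; k=5: 975+0+10·13·15=2925 → min 1620.
Length 6: M1..M6: k=1: 0+1620+14·10·15=3720; k=2: 700+1245+14·5·15=2995; k=3: 2730+1890+14·29·15=10710; k=4: 1005+585+14·3·15=2220; k=5: 1551+0+14·13·15=4281 → min 2220.
Optimal order: ((M1 × (M2 × (M3 × M4))) × (M5 × M6)) with cost 2220.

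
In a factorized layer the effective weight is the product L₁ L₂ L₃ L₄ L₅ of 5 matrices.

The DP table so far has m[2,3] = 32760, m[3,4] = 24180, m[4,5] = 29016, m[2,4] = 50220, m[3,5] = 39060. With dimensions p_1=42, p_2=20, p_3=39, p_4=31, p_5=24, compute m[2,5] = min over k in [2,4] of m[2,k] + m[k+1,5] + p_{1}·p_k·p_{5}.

m[2,5] = min over k∈[2,4] of m[2,k]+m[k+1,5]+p_{1}·p_k·p_{5}.
k=2: 0 + 39060 + 42·20·24 = 59220; k=3: 32760 + 29016 + 42·39·24 = 101088; k=4: 50220 + 0 + 42·31·24 = 81468.
Minimum: 59220 at k=2.

59220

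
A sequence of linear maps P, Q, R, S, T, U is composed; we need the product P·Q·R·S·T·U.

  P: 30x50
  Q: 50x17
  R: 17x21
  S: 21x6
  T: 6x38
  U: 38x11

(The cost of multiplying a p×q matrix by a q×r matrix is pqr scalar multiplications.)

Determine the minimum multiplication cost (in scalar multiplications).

20730

Adjacent pairs: PQ = 30·50·17 = 25500; QR = 50·17·21 = 17850; RS = 17·21·6 = 2142; ST = 21·6·38 = 4788; TU = 6·38·11 = 2508.
Length 3: P..R: k=1: 0+17850+30·50·21=49350; k=2: 25500+0+30·17·21=36210 → min 36210 | Q..S: k=2: 0+2142+50·17·6=7242; k=3: 17850+0+50·21·6=24150 → min 7242 | R..T: k=3: 0+4788+17·21·38=18354; k=4: 2142+0+17·6·38=6018 → min 6018 | S..U: k=4: 0+2508+21·6·11=3894; k=5: 4788+0+21·38·11=13566 → min 3894.
Length 4: P..S: k=1: 0+7242+30·50·6=16242; k=2: 25500+2142+30·17·6=30702; k=3: 36210+0+30·21·6=39990 → min 16242 | Q..T: k=2: 0+6018+50·17·38=38318; k=3: 17850+4788+50·21·38=62538; k=4: 7242+0+50·6·38=18642 → min 18642 | R..U: k=3: 0+3894+17·21·11=7821; k=4: 2142+2508+17·6·11=5772; k=5: 6018+0+17·38·11=13124 → min 5772.
Length 5: P..T: k=1: 0+18642+30·50·38=75642; k=2: 25500+6018+30·17·38=50898; k=3: 36210+4788+30·21·38=64938; k=4: 16242+0+30·6·38=23082 → min 23082 | Q..U: k=2: 0+5772+50·17·11=15122; k=3: 17850+3894+50·21·11=33294; k=4: 7242+2508+50·6·11=13050; k=5: 18642+0+50·38·11=39542 → min 13050.
Length 6: P..U: k=1: 0+13050+30·50·11=29550; k=2: 25500+5772+30·17·11=36882; k=3: 36210+3894+30·21·11=47034; k=4: 16242+2508+30·6·11=20730; k=5: 23082+0+30·38·11=35622 → min 20730.
Optimal order: ((P·(Q·(R·S)))·(T·U)) with cost 20730.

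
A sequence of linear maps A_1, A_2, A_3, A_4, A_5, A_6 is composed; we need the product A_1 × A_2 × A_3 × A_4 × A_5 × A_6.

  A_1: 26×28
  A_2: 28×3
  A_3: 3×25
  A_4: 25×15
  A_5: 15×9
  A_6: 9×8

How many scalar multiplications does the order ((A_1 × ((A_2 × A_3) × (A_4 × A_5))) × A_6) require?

(A_2 × A_3): 28×3 by 3×25 → 28×25, cost 28·3·25 = 2100
(A_4 × A_5): 25×15 by 15×9 → 25×9, cost 25·15·9 = 3375
((A_2 × A_3) × (A_4 × A_5)): 28×25 by 25×9 → 28×9, cost 28·25·9 = 6300; cumulative 11775
(A_1 × ((A_2 × A_3) × (A_4 × A_5))): 26×28 by 28×9 → 26×9, cost 26·28·9 = 6552; cumulative 18327
((A_1 × ((A_2 × A_3) × (A_4 × A_5))) × A_6): 26×9 by 9×8 → 26×8, cost 26·9·8 = 1872; cumulative 20199
Total: 20199 scalar multiplications.

20199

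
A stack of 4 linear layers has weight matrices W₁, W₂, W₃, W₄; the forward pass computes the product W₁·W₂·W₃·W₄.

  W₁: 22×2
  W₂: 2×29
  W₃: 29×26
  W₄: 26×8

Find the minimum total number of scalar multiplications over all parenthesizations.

2276

Adjacent pairs: W₁W₂ = 22·2·29 = 1276; W₂W₃ = 2·29·26 = 1508; W₃W₄ = 29·26·8 = 6032.
Length 3: W₁..W₃: k=1: 0+1508+22·2·26=2652; k=2: 1276+0+22·29·26=17864 → min 2652 | W₂..W₄: k=2: 0+6032+2·29·8=6496; k=3: 1508+0+2·26·8=1924 → min 1924.
Length 4: W₁..W₄: k=1: 0+1924+22·2·8=2276; k=2: 1276+6032+22·29·8=12412; k=3: 2652+0+22·26·8=7228 → min 2276.
Optimal order: (W₁·((W₂·W₃)·W₄)) with cost 2276.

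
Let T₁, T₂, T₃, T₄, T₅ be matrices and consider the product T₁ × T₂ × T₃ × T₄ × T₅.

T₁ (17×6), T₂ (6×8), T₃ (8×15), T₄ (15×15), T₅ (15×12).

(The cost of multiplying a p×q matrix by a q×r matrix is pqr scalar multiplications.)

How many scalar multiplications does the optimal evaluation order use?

Adjacent pairs: T₁T₂ = 17·6·8 = 816; T₂T₃ = 6·8·15 = 720; T₃T₄ = 8·15·15 = 1800; T₄T₅ = 15·15·12 = 2700.
Length 3: T₁..T₃: k=1: 0+720+17·6·15=2250; k=2: 816+0+17·8·15=2856 → min 2250 | T₂..T₄: k=2: 0+1800+6·8·15=2520; k=3: 720+0+6·15·15=2070 → min 2070 | T₃..T₅: k=3: 0+2700+8·15·12=4140; k=4: 1800+0+8·15·12=3240 → min 3240.
Length 4: T₁..T₄: k=1: 0+2070+17·6·15=3600; k=2: 816+1800+17·8·15=4656; k=3: 2250+0+17·15·15=6075 → min 3600 | T₂..T₅: k=2: 0+3240+6·8·12=3816; k=3: 720+2700+6·15·12=4500; k=4: 2070+0+6·15·12=3150 → min 3150.
Length 5: T₁..T₅: k=1: 0+3150+17·6·12=4374; k=2: 816+3240+17·8·12=5688; k=3: 2250+2700+17·15·12=8010; k=4: 3600+0+17·15·12=6660 → min 4374.
Optimal order: (T₁ × (((T₂ × T₃) × T₄) × T₅)) with cost 4374.

4374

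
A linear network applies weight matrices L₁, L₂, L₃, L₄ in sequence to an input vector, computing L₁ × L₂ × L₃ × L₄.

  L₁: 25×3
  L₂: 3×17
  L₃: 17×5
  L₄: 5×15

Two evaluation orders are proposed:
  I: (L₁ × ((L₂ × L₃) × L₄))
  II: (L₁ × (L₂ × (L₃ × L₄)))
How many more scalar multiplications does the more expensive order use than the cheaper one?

1560

Order I = (L₁ × ((L₂ × L₃) × L₄)): (L₂ × L₃): 3×17 by 17×5 → 3×5, cost 3·17·5 = 255; ((L₂ × L₃) × L₄): 3×5 by 5×15 → 3×15, cost 3·5·15 = 225; cumulative 480; (L₁ × ((L₂ × L₃) × L₄)): 25×3 by 3×15 → 25×15, cost 25·3·15 = 1125; cumulative 1605. Total 1605.
Order II = (L₁ × (L₂ × (L₃ × L₄))): (L₃ × L₄): 17×5 by 5×15 → 17×15, cost 17·5·15 = 1275; (L₂ × (L₃ × L₄)): 3×17 by 17×15 → 3×15, cost 3·17·15 = 765; cumulative 2040; (L₁ × (L₂ × (L₃ × L₄))): 25×3 by 3×15 → 25×15, cost 25·3·15 = 1125; cumulative 3165. Total 3165.
Difference: |1605 − 3165| = 1560.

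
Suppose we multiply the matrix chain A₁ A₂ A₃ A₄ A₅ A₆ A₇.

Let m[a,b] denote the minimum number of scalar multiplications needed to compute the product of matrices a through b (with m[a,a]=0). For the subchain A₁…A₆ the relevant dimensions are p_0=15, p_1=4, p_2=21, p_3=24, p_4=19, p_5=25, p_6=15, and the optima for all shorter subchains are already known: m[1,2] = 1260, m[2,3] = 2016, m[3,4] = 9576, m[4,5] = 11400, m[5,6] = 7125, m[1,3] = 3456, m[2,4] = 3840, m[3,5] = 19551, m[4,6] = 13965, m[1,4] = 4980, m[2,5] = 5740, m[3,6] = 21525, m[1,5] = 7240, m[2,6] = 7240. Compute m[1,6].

8140

m[1,6] = min over k∈[1,5] of m[1,k]+m[k+1,6]+p_{0}·p_k·p_{6}.
k=1: 0 + 7240 + 15·4·15 = 8140; k=2: 1260 + 21525 + 15·21·15 = 27510; k=3: 3456 + 13965 + 15·24·15 = 22821; k=4: 4980 + 7125 + 15·19·15 = 16380; k=5: 7240 + 0 + 15·25·15 = 12865.
Minimum: 8140 at k=1.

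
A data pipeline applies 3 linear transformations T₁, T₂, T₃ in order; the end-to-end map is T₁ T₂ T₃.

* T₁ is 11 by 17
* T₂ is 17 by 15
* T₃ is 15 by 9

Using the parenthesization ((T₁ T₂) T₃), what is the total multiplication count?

4290

(T₁ T₂): 11×17 by 17×15 → 11×15, cost 11·17·15 = 2805
((T₁ T₂) T₃): 11×15 by 15×9 → 11×9, cost 11·15·9 = 1485; cumulative 4290
Total: 4290 scalar multiplications.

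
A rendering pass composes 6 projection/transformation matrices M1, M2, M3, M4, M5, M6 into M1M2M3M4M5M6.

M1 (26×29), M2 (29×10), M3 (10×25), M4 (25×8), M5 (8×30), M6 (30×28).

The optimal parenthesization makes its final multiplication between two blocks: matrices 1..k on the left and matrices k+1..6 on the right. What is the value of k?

Adjacent pairs: M1M2 = 26·29·10 = 7540; M2M3 = 29·10·25 = 7250; M3M4 = 10·25·8 = 2000; M4M5 = 25·8·30 = 6000; M5M6 = 8·30·28 = 6720.
Length 3: M1..M3: k=1: 0+7250+26·29·25=26100; k=2: 7540+0+26·10·25=14040 → min 14040 | M2..M4: k=2: 0+2000+29·10·8=4320; k=3: 7250+0+29·25·8=13050 → min 4320 | M3..M5: k=3: 0+6000+10·25·30=13500; k=4: 2000+0+10·8·30=4400 → min 4400 | M4..M6: k=4: 0+6720+25·8·28=12320; k=5: 6000+0+25·30·28=27000 → min 12320.
Length 4: M1..M4: k=1: 0+4320+26·29·8=10352; k=2: 7540+2000+26·10·8=11620; k=3: 14040+0+26·25·8=19240 → min 10352 | M2..M5: k=2: 0+4400+29·10·30=13100; k=3: 7250+6000+29·25·30=35000; k=4: 4320+0+29·8·30=11280 → min 11280 | M3..M6: k=3: 0+12320+10·25·28=19320; k=4: 2000+6720+10·8·28=10960; k=5: 4400+0+10·30·28=12800 → min 10960.
Length 5: M1..M5: k=1: 0+11280+26·29·30=33900; k=2: 7540+4400+26·10·30=19740; k=3: 14040+6000+26·25·30=39540; k=4: 10352+0+26·8·30=16592 → min 16592 | M2..M6: k=2: 0+10960+29·10·28=19080; k=3: 7250+12320+29·25·28=39870; k=4: 4320+6720+29·8·28=17536; k=5: 11280+0+29·30·28=35640 → min 17536.
Top-level splits: k=1: (M1..M1)·(M2..M6) → 0+17536+26·29·28 = 38648; k=2: (M1..M2)·(M3..M6) → 7540+10960+26·10·28 = 25780; k=3: (M1..M3)·(M4..M6) → 14040+12320+26·25·28 = 44560; k=4: (M1..M4)·(M5..M6) → 10352+6720+26·8·28 = 22896; k=5: (M1..M5)·(M6..M6) → 16592+0+26·30·28 = 38432.
Best split is after M4, i.e. k = 4.

4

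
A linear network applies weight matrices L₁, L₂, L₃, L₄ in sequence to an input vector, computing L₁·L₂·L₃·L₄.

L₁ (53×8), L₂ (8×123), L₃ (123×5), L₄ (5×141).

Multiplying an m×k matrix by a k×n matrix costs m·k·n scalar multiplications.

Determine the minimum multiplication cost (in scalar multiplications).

Adjacent pairs: L₁L₂ = 53·8·123 = 52152; L₂L₃ = 8·123·5 = 4920; L₃L₄ = 123·5·141 = 86715.
Length 3: L₁..L₃: k=1: 0+4920+53·8·5=7040; k=2: 52152+0+53·123·5=84747 → min 7040 | L₂..L₄: k=2: 0+86715+8·123·141=225459; k=3: 4920+0+8·5·141=10560 → min 10560.
Length 4: L₁..L₄: k=1: 0+10560+53·8·141=70344; k=2: 52152+86715+53·123·141=1058046; k=3: 7040+0+53·5·141=44405 → min 44405.
Optimal order: ((L₁·(L₂·L₃))·L₄) with cost 44405.

44405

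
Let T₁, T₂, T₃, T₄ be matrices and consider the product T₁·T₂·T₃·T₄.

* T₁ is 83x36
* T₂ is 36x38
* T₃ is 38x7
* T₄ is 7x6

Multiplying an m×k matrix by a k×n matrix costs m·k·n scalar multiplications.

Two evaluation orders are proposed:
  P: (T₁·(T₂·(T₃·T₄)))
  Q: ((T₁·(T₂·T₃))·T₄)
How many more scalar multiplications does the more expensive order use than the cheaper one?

6246

Order P = (T₁·(T₂·(T₃·T₄))): (T₃·T₄): 38×7 by 7×6 → 38×6, cost 38·7·6 = 1596; (T₂·(T₃·T₄)): 36×38 by 38×6 → 36×6, cost 36·38·6 = 8208; cumulative 9804; (T₁·(T₂·(T₃·T₄))): 83×36 by 36×6 → 83×6, cost 83·36·6 = 17928; cumulative 27732. Total 27732.
Order Q = ((T₁·(T₂·T₃))·T₄): (T₂·T₃): 36×38 by 38×7 → 36×7, cost 36·38·7 = 9576; (T₁·(T₂·T₃)): 83×36 by 36×7 → 83×7, cost 83·36·7 = 20916; cumulative 30492; ((T₁·(T₂·T₃))·T₄): 83×7 by 7×6 → 83×6, cost 83·7·6 = 3486; cumulative 33978. Total 33978.
Difference: |27732 − 33978| = 6246.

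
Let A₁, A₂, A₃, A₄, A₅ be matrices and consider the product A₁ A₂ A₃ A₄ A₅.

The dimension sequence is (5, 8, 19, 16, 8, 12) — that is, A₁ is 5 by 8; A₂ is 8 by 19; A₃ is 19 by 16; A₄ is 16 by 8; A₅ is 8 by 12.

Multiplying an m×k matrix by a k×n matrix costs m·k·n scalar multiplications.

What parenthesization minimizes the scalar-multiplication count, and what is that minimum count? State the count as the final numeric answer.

3400

Adjacent pairs: A₁A₂ = 5·8·19 = 760; A₂A₃ = 8·19·16 = 2432; A₃A₄ = 19·16·8 = 2432; A₄A₅ = 16·8·12 = 1536.
Length 3: A₁..A₃: k=1: 0+2432+5·8·16=3072; k=2: 760+0+5·19·16=2280 → min 2280 | A₂..A₄: k=2: 0+2432+8·19·8=3648; k=3: 2432+0+8·16·8=3456 → min 3456 | A₃..A₅: k=3: 0+1536+19·16·12=5184; k=4: 2432+0+19·8·12=4256 → min 4256.
Length 4: A₁..A₄: k=1: 0+3456+5·8·8=3776; k=2: 760+2432+5·19·8=3952; k=3: 2280+0+5·16·8=2920 → min 2920 | A₂..A₅: k=2: 0+4256+8·19·12=6080; k=3: 2432+1536+8·16·12=5504; k=4: 3456+0+8·8·12=4224 → min 4224.
Length 5: A₁..A₅: k=1: 0+4224+5·8·12=4704; k=2: 760+4256+5·19·12=6156; k=3: 2280+1536+5·16·12=4776; k=4: 2920+0+5·8·12=3400 → min 3400.
Optimal parenthesization: ((((A₁ A₂) A₃) A₄) A₅) with cost 3400.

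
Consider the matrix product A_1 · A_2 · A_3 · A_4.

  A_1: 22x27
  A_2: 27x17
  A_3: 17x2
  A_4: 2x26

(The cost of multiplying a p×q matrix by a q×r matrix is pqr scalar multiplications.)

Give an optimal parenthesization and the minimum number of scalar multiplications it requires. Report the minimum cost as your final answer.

Adjacent pairs: A_1A_2 = 22·27·17 = 10098; A_2A_3 = 27·17·2 = 918; A_3A_4 = 17·2·26 = 884.
Length 3: A_1..A_3: k=1: 0+918+22·27·2=2106; k=2: 10098+0+22·17·2=10846 → min 2106 | A_2..A_4: k=2: 0+884+27·17·26=12818; k=3: 918+0+27·2·26=2322 → min 2322.
Length 4: A_1..A_4: k=1: 0+2322+22·27·26=17766; k=2: 10098+884+22·17·26=20706; k=3: 2106+0+22·2·26=3250 → min 3250.
Optimal parenthesization: ((A_1 · (A_2 · A_3)) · A_4) with cost 3250.

3250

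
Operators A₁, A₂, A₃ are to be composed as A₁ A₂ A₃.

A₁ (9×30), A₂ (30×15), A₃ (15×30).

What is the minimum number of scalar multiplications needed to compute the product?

Order (A₁ (A₂ A₃)): (A₂ A₃): 30×15 by 15×30 → 30×30, cost 30·15·30 = 13500; (A₁ (A₂ A₃)): 9×30 by 30×30 → 9×30, cost 9·30·30 = 8100; cumulative 21600. Total 21600.
Order ((A₁ A₂) A₃): (A₁ A₂): 9×30 by 30×15 → 9×15, cost 9·30·15 = 4050; ((A₁ A₂) A₃): 9×15 by 15×30 → 9×30, cost 9·15·30 = 4050; cumulative 8100. Total 8100.
Minimum: 8100.

8100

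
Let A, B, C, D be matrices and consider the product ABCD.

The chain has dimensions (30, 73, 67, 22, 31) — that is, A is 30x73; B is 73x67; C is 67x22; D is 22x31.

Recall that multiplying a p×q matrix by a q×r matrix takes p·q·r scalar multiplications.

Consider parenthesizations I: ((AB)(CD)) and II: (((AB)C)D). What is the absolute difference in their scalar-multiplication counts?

43324

Order I = ((AB)(CD)): (AB): 30×73 by 73×67 → 30×67, cost 30·73·67 = 146730; (CD): 67×22 by 22×31 → 67×31, cost 67·22·31 = 45694; ((AB)(CD)): 30×67 by 67×31 → 30×31, cost 30·67·31 = 62310; cumulative 254734. Total 254734.
Order II = (((AB)C)D): (AB): 30×73 by 73×67 → 30×67, cost 30·73·67 = 146730; ((AB)C): 30×67 by 67×22 → 30×22, cost 30·67·22 = 44220; cumulative 190950; (((AB)C)D): 30×22 by 22×31 → 30×31, cost 30·22·31 = 20460; cumulative 211410. Total 211410.
Difference: |254734 − 211410| = 43324.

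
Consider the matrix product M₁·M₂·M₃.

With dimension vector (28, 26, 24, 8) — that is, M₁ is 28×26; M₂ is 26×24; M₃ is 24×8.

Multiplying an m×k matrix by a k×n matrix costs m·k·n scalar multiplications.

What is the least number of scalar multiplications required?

Order (M₁·(M₂·M₃)): (M₂·M₃): 26×24 by 24×8 → 26×8, cost 26·24·8 = 4992; (M₁·(M₂·M₃)): 28×26 by 26×8 → 28×8, cost 28·26·8 = 5824; cumulative 10816. Total 10816.
Order ((M₁·M₂)·M₃): (M₁·M₂): 28×26 by 26×24 → 28×24, cost 28·26·24 = 17472; ((M₁·M₂)·M₃): 28×24 by 24×8 → 28×8, cost 28·24·8 = 5376; cumulative 22848. Total 22848.
Minimum: 10816.

10816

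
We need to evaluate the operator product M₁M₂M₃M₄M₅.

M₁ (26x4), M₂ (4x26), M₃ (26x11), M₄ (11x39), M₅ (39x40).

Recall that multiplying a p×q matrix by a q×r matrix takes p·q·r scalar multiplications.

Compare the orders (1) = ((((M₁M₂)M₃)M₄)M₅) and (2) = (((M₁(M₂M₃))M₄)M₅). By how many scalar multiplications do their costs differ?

7852

Order (1) = ((((M₁M₂)M₃)M₄)M₅): (M₁M₂): 26×4 by 4×26 → 26×26, cost 26·4·26 = 2704; ((M₁M₂)M₃): 26×26 by 26×11 → 26×11, cost 26·26·11 = 7436; cumulative 10140; (((M₁M₂)M₃)M₄): 26×11 by 11×39 → 26×39, cost 26·11·39 = 11154; cumulative 21294; ((((M₁M₂)M₃)M₄)M₅): 26×39 by 39×40 → 26×40, cost 26·39·40 = 40560; cumulative 61854. Total 61854.
Order (2) = (((M₁(M₂M₃))M₄)M₅): (M₂M₃): 4×26 by 26×11 → 4×11, cost 4·26·11 = 1144; (M₁(M₂M₃)): 26×4 by 4×11 → 26×11, cost 26·4·11 = 1144; cumulative 2288; ((M₁(M₂M₃))M₄): 26×11 by 11×39 → 26×39, cost 26·11·39 = 11154; cumulative 13442; (((M₁(M₂M₃))M₄)M₅): 26×39 by 39×40 → 26×40, cost 26·39·40 = 40560; cumulative 54002. Total 54002.
Difference: |61854 − 54002| = 7852.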